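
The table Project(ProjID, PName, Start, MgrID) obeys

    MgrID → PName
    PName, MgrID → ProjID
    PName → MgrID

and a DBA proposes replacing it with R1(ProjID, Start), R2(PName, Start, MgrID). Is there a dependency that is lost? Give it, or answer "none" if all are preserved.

Check PName, MgrID → ProjID: no single fragment contains all of {ProjID, PName, MgrID}, and the restricted closure of {PName, MgrID} across the fragments never reaches {ProjID}.
MgrID → PName is preserved.
PName → MgrID is preserved.

PName, MgrID → ProjID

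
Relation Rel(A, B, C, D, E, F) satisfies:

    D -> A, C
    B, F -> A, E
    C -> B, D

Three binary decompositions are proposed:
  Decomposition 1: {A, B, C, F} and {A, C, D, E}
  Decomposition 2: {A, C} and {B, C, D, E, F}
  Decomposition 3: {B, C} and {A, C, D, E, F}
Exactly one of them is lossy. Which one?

Decomposition 1

Decomposition 1: common = {A, C}, closure = {A, B, C, D} → lossy.
Decomposition 2: common = {C}, closure = {A, B, C, D} → lossless.
Decomposition 3: common = {C}, closure = {A, B, C, D} → lossless.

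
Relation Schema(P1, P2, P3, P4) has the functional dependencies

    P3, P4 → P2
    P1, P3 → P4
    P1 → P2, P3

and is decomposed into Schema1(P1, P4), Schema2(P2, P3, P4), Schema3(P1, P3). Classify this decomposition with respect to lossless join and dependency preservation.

lossless and dependency-preserving

Lossless test (chase): Rows 1 and 3 agree on P1; apply P1→P2, P3 and equate their P2, P3 entries. Rows 1 and 2 agree on P3, P4; apply P3, P4→P2 and equate their P2 entries. Rows 1 and 3 agree on P1, P3; apply P1, P3→P4 and equate their P4 entries. Row 1 is now all distinguished symbols — the join is lossless.
Dependency preservation: P1, P3 → P4; P1 → P2, P3 are not contained in any single fragment, but the restricted closure of each left-hand side across the fragments still reaches the right-hand side; the remaining FDs each lie inside some fragment. All dependencies are preserved.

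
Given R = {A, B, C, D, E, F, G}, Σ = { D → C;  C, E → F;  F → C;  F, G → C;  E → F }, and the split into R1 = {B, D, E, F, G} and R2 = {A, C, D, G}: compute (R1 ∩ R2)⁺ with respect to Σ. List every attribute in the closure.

C, D, G

R1 ∩ R2 = {D, G}.
D → C applies, adding C
Closure: {C, D, G}.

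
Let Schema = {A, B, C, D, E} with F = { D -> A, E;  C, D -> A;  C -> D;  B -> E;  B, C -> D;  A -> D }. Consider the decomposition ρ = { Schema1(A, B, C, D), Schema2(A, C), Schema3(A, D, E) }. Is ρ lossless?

Yes

Chase test. Columns are A, B, C, D, E; row i has aⱼ where attribute j ∈ Schemai, else bᵢⱼ.
Initial tableau (one row per fragment):
  row 1: a1 a2 a3 a4 b15
  row 2: a1 b22 a3 b24 b25
  row 3: a1 b32 b33 a4 a5
Rows 1 and 3 agree on D; apply D→A, E and equate their A, E entries.
Rows 1 and 2 agree on C; apply C→D and equate their D entries.
Rows 1 and 2 agree on D; apply D→A, E and equate their A, E entries.
Row 1 is now all distinguished symbols — the join is lossless.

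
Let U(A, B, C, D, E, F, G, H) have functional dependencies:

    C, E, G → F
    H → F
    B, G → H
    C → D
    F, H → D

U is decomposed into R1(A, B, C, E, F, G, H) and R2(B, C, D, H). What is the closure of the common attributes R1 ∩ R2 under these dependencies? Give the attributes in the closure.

B, C, D, F, H

R1 ∩ R2 = {B, C, H}.
H → F applies, adding F
C → D applies, adding D
Closure: {B, C, D, F, H}.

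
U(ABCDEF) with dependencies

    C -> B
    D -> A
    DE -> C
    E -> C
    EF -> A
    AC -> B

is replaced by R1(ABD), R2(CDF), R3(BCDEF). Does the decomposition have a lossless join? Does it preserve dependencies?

lossless but not dependency-preserving

Lossless test (chase): Rows 2 and 3 agree on C; apply C→B and equate their B entries. Rows 1 and 2 agree on D; apply D→A and equate their A entries. Rows 1 and 3 agree on D; apply D→A and equate their A entries. Row 3 is now all distinguished symbols — the join is lossless.
Dependency preservation: the restricted closure of {EF} across the fragments never reaches {A}, so EF → A cannot be enforced without a join — not preserved.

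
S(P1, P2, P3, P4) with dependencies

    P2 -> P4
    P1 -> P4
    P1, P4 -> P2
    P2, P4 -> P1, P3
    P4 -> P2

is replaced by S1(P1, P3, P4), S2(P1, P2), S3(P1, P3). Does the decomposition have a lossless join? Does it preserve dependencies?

lossless and dependency-preserving

Lossless test (chase): Rows 1 and 2 agree on P1; apply P1→P4 and equate their P4 entries. Rows 1 and 3 agree on P1; apply P1→P4 and equate their P4 entries. Rows 1 and 2 agree on P1, P4; apply P1, P4→P2 and equate their P2 entries. Rows 1 and 3 agree on P1, P4; apply P1, P4→P2 and equate their P2 entries. Rows 1 and 2 agree on P2, P4; apply P2, P4→P1, P3 and equate their P1, P3 entries. Row 1 is now all distinguished symbols — the join is lossless.
Dependency preservation: P2 → P4; P1, P4 → P2; P2, P4 → P1, P3; P4 → P2 are not contained in any single fragment, but the restricted closure of each left-hand side across the fragments still reaches the right-hand side; the remaining FDs each lie inside some fragment. All dependencies are preserved.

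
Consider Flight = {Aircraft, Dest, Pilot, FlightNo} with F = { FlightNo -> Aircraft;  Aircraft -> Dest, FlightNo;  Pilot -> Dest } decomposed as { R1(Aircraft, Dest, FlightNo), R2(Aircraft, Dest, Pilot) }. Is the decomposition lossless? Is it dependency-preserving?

Lossless test: (Aircraft, Dest)⁺ = {Aircraft, Dest, FlightNo}, which contains all of one fragment — lossless.
Dependency preservation: every FD's attributes lie within a single fragment, so each can be enforced locally — preserved.

lossless and dependency-preserving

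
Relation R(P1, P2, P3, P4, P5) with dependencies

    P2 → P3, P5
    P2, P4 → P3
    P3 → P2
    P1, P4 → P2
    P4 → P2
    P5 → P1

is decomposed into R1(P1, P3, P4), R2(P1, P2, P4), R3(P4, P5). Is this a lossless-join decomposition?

Chase test. Columns are P1, P2, P3, P4, P5; row i has aⱼ where attribute j ∈ Ri, else bᵢⱼ.
Initial tableau (one row per fragment):
  row 1: a1 b12 a3 a4 b15
  row 2: a1 a2 b23 a4 b25
  row 3: b31 b32 b33 a4 a5
Rows 1 and 2 agree on P1, P4; apply P1, P4→P2 and equate their P2 entries.
Rows 1 and 3 agree on P4; apply P4→P2 and equate their P2 entries.
Rows 1 and 2 agree on P2; apply P2→P3, P5 and equate their P3, P5 entries.
Rows 1 and 3 agree on P2; apply P2→P3, P5 and equate their P3, P5 entries.
Rows 1 and 3 agree on P5; apply P5→P1 and equate their P1 entries.
Row 1 is now all distinguished symbols — the join is lossless.

Yes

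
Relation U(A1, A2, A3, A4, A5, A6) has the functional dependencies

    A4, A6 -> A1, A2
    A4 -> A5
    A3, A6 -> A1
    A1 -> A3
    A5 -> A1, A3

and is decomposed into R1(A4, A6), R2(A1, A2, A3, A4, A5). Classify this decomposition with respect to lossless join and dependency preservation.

Lossless test: (A4)⁺ = {A1, A3, A4, A5}, which is a superkey of neither fragment — lossy.
Dependency preservation: the restricted closure of {A4, A6} across the fragments never reaches {A1, A2}, so A4, A6 → A1, A2 cannot be enforced without a join — not preserved.

lossy and not dependency-preserving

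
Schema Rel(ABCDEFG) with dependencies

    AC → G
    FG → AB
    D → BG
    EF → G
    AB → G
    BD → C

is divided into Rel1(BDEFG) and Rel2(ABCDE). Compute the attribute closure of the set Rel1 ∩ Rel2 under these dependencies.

Rel1 ∩ Rel2 = {BDE}.
D → BG applies, adding G
BD → C applies, adding C
Closure: {BCDEG}.

BCDEG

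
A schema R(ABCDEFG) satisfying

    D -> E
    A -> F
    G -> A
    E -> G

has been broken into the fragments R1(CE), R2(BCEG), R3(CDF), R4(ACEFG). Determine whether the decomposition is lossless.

Chase test. Columns are ABCDEFG; row i has aⱼ where attribute j ∈ Ri, else bᵢⱼ.
Initial tableau (one row per fragment):
  row 1: b11 b12 a3 b14 a5 b16 b17
  row 2: b21 a2 a3 b24 a5 b26 a7
  row 3: b31 b32 a3 a4 b35 a6 b37
  row 4: a1 b42 a3 b44 a5 a6 a7
Rows 2 and 4 agree on G; apply G→A and equate their A entries.
Rows 1 and 2 agree on E; apply E→G and equate their G entries.
Rows 2 and 4 agree on A; apply A→F and equate their F entries.
Rows 1 and 2 agree on G; apply G→A and equate their A entries.
Rows 1 and 2 agree on A; apply A→F and equate their F entries.
No row becomes fully distinguished — the join is lossy.

No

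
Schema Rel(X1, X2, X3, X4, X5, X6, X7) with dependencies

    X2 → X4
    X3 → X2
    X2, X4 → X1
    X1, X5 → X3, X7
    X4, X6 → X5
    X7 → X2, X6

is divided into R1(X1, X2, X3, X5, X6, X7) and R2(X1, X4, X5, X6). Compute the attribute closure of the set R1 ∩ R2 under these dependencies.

X1, X2, X3, X4, X5, X6, X7

R1 ∩ R2 = {X1, X5, X6}.
X1, X5 → X3, X7 applies, adding X3, X7
X7 → X2, X6 applies, adding X2
X2 → X4 applies, adding X4
Closure: {X1, X2, X3, X4, X5, X6, X7}.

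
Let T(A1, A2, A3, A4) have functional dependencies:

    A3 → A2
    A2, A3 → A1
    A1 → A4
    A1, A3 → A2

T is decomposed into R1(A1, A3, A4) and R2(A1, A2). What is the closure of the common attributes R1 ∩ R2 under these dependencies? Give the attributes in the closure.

R1 ∩ R2 = {A1}.
A1 → A4 applies, adding A4
Closure: {A1, A4}.

A1, A4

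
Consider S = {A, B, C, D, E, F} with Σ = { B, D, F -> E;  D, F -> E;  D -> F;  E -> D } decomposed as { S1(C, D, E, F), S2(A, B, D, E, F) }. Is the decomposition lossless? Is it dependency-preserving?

lossy but dependency-preserving

Lossless test: (D, E, F)⁺ = {D, E, F}, which is a superkey of neither fragment — lossy.
Dependency preservation: every FD's attributes lie within a single fragment, so each can be enforced locally — preserved.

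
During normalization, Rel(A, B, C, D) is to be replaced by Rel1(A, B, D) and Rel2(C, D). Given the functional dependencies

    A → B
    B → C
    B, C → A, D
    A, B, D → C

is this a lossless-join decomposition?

No

Common attributes: Rel1 ∩ Rel2 = {D}.
No dependency enlarges {D}, so (D)⁺ = {D}.
The closure contains neither all of Rel1 = {A, B, D} nor all of Rel2 = {C, D}, so the common attributes are not a superkey of either fragment. The join is lossy.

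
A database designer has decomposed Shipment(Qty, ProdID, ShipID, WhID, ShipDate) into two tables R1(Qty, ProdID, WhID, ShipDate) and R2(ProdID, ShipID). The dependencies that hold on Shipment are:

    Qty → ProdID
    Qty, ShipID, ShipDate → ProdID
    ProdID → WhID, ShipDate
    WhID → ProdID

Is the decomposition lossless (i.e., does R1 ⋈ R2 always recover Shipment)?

No

Common attributes: R1 ∩ R2 = {ProdID}.
Closure of {ProdID}: ProdID → WhID, ShipDate applies, adding WhID, ShipDate. So (ProdID)⁺ = {ProdID, WhID, ShipDate}.
The closure contains neither all of R1 = {Qty, ProdID, WhID, ShipDate} nor all of R2 = {ProdID, ShipID}, so the common attributes are not a superkey of either fragment. The join is lossy.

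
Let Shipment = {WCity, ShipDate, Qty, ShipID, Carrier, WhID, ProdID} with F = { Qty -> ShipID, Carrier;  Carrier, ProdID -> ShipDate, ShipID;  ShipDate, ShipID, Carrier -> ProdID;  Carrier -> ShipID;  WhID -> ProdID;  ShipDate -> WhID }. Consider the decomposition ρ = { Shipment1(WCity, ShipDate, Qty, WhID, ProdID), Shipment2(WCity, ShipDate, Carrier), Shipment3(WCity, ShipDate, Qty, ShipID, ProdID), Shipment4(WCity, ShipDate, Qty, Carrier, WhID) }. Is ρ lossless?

Yes

Chase test. Columns are WCity, ShipDate, Qty, ShipID, Carrier, WhID, ProdID; row i has aⱼ where attribute j ∈ Shipmenti, else bᵢⱼ.
Initial tableau (one row per fragment):
  row 1: a1 a2 a3 b14 b15 a6 a7
  row 2: a1 a2 b23 b24 a5 b26 b27
  row 3: a1 a2 a3 a4 b35 b36 a7
  row 4: a1 a2 a3 b44 a5 a6 b47
Rows 1 and 3 agree on Qty; apply Qty→ShipID, Carrier and equate their ShipID, Carrier entries.
Rows 1 and 4 agree on Qty; apply Qty→ShipID, Carrier and equate their ShipID, Carrier entries.
Rows 1 and 4 agree on ShipDate, ShipID, Carrier; apply ShipDate, ShipID, Carrier→ProdID and equate their ProdID entries.
Rows 1 and 2 agree on Carrier; apply Carrier→ShipID and equate their ShipID entries.
Rows 1 and 2 agree on ShipDate; apply ShipDate→WhID and equate their WhID entries.
Rows 1 and 3 agree on ShipDate; apply ShipDate→WhID and equate their WhID entries.
Rows 1 and 2 agree on ShipDate, ShipID, Carrier; apply ShipDate, ShipID, Carrier→ProdID and equate their ProdID entries.
Row 1 is now all distinguished symbols — the join is lossless.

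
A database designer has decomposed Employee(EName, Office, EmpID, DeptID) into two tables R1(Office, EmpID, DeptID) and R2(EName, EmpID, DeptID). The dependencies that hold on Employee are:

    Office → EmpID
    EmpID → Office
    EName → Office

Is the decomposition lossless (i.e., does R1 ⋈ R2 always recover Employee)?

Yes

Common attributes: R1 ∩ R2 = {EmpID, DeptID}.
Closure of {EmpID, DeptID}: EmpID → Office applies, adding Office. So (EmpID, DeptID)⁺ = {Office, EmpID, DeptID}.
This closure contains every attribute of R1, so R1 ∩ R2 → R1. The join is lossless.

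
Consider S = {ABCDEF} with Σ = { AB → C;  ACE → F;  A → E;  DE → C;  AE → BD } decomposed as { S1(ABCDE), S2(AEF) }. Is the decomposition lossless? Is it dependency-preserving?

Lossless test: (AE)⁺ = {ABCDEF}, which contains all of one fragment — lossless.
Dependency preservation: ACE → F is not contained in any single fragment, but the restricted closure of its left-hand side across the fragments still reaches the right-hand side; the remaining FDs each lie inside some fragment. All dependencies are preserved.

lossless and dependency-preserving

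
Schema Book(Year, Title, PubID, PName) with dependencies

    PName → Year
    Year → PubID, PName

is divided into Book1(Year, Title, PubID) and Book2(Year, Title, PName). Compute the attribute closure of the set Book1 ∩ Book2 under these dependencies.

Year, Title, PubID, PName

Book1 ∩ Book2 = {Year, Title}.
Year → PubID, PName applies, adding PubID, PName
Closure: {Year, Title, PubID, PName}.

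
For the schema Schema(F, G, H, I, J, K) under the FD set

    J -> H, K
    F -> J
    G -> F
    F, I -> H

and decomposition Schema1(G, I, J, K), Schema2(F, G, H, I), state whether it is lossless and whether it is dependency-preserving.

Lossless test: (G, I)⁺ = {F, G, H, I, J, K}, which contains all of one fragment — lossless.
Dependency preservation: the restricted closure of {J} across the fragments never reaches {H, K}, so J → H, K cannot be enforced without a join — not preserved.

lossless but not dependency-preserving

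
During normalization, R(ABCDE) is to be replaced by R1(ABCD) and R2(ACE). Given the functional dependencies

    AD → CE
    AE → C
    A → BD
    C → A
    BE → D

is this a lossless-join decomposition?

Yes

Common attributes: R1 ∩ R2 = {AC}.
Closure of {AC}: A → BD applies, adding BD; AD → CE applies, adding E. So (AC)⁺ = {ABCDE}.
This closure contains every attribute of R1, so R1 ∩ R2 → R1. The join is lossless.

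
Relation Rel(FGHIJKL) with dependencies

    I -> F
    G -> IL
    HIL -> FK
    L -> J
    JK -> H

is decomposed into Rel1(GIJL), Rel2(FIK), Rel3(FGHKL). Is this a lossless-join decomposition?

Chase test. Columns are FGHIJKL; row i has aⱼ where attribute j ∈ Reli, else bᵢⱼ.
Initial tableau (one row per fragment):
  row 1: b11 a2 b13 a4 a5 b16 a7
  row 2: a1 b22 b23 a4 b25 a6 b27
  row 3: a1 a2 a3 b34 b35 a6 a7
Rows 1 and 2 agree on I; apply I→F and equate their F entries.
Rows 1 and 3 agree on G; apply G→IL and equate their IL entries.
Rows 1 and 3 agree on L; apply L→J and equate their J entries.
Row 3 is now all distinguished symbols — the join is lossless.

Yes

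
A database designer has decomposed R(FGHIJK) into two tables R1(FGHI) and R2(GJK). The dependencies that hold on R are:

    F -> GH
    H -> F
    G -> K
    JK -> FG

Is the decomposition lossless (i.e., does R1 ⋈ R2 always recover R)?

No

Common attributes: R1 ∩ R2 = {G}.
Closure of {G}: G → K applies, adding K. So (G)⁺ = {GK}.
The closure contains neither all of R1 = {FGHI} nor all of R2 = {GJK}, so the common attributes are not a superkey of either fragment. The join is lossy.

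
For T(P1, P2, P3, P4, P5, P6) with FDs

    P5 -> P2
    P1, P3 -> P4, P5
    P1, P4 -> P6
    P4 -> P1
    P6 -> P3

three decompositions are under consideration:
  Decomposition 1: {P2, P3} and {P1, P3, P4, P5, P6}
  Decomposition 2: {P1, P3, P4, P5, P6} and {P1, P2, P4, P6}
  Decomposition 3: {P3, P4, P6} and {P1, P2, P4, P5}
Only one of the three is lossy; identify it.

Decomposition 1: common = {P3}, closure = {P3} → lossy.
Decomposition 2: common = {P1, P4, P6}, closure = {P1, P2, P3, P4, P5, P6} → lossless.
Decomposition 3: common = {P4}, closure = {P1, P2, P3, P4, P5, P6} → lossless.

Decomposition 1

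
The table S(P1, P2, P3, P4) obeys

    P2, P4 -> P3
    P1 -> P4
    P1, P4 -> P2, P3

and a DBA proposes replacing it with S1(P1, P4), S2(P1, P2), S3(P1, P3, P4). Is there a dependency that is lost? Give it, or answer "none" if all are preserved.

Check P2, P4 → P3: no single fragment contains all of {P2, P3, P4}, and the restricted closure of {P2, P4} across the fragments never reaches {P3}.
P1 → P4 is preserved.
P1, P4 → P2, P3 is preserved.

P2, P4 -> P3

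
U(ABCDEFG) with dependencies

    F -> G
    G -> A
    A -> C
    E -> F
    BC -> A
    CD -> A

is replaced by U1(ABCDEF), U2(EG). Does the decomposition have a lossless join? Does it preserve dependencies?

lossless but not dependency-preserving

Lossless test: (E)⁺ = {ACEFG}, which contains all of one fragment — lossless.
Dependency preservation: the restricted closure of {F} across the fragments never reaches {G}, so F → G cannot be enforced without a join — not preserved.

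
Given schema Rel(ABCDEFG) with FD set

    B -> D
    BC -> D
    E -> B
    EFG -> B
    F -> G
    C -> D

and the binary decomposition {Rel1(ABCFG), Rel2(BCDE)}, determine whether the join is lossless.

No

Common attributes: Rel1 ∩ Rel2 = {BC}.
Closure of {BC}: B → D applies, adding D. So (BC)⁺ = {BCD}.
The closure contains neither all of Rel1 = {ABCFG} nor all of Rel2 = {BCDE}, so the common attributes are not a superkey of either fragment. The join is lossy.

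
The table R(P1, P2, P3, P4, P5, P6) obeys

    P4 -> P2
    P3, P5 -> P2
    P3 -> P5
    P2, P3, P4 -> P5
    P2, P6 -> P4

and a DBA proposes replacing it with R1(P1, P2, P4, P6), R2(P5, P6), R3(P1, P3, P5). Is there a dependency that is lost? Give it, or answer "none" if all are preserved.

P3, P5 -> P2

Check P3, P5 → P2: no single fragment contains all of {P2, P3, P5}, and the restricted closure of {P3, P5} across the fragments never reaches {P2}.
P4 → P2 is preserved.
P3 → P5 is preserved.
P2, P3, P4 → P5 is preserved.
P2, P6 → P4 is preserved.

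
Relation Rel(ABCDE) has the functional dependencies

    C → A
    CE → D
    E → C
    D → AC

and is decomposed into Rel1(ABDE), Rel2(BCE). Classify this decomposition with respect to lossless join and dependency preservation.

Lossless test: (BE)⁺ = {ABCDE}, which contains all of one fragment — lossless.
Dependency preservation: the restricted closure of {C} across the fragments never reaches {A}, so C → A cannot be enforced without a join — not preserved.

lossless but not dependency-preserving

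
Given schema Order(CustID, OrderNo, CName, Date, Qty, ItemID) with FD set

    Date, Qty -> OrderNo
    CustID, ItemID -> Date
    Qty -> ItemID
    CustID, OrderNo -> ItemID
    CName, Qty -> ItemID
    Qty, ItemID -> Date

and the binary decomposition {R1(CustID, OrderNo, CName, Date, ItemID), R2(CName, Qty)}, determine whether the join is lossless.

Common attributes: R1 ∩ R2 = {CName}.
No dependency enlarges {CName}, so (CName)⁺ = {CName}.
The closure contains neither all of R1 = {CustID, OrderNo, CName, Date, ItemID} nor all of R2 = {CName, Qty}, so the common attributes are not a superkey of either fragment. The join is lossy.

No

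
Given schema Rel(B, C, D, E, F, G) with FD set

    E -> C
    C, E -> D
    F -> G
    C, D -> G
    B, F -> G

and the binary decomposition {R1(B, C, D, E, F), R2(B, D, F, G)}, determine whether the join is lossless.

Common attributes: R1 ∩ R2 = {B, D, F}.
Closure of {B, D, F}: F → G applies, adding G. So (B, D, F)⁺ = {B, D, F, G}.
This closure contains every attribute of R2, so R1 ∩ R2 → R2. The join is lossless.

Yes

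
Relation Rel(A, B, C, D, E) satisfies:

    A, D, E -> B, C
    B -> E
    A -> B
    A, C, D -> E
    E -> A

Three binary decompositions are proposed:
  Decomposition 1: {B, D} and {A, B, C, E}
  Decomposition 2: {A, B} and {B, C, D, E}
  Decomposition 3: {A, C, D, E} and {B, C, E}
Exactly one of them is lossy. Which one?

Decomposition 1: common = {B}, closure = {A, B, E} → lossy.
Decomposition 2: common = {B}, closure = {A, B, E} → lossless.
Decomposition 3: common = {C, E}, closure = {A, B, C, E} → lossless.

Decomposition 1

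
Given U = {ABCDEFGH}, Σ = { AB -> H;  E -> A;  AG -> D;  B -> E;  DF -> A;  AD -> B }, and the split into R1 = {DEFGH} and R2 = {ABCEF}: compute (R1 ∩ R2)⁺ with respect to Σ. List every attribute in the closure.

R1 ∩ R2 = {EF}.
E → A applies, adding A
Closure: {AEF}.

AEF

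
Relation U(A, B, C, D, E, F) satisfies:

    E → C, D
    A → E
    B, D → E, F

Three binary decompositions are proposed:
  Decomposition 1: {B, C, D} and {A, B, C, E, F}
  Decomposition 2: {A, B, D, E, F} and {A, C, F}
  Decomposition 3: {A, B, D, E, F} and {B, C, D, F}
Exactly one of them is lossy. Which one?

Decomposition 1: common = {B, C}, closure = {B, C} → lossy.
Decomposition 2: common = {A, F}, closure = {A, C, D, E, F} → lossless.
Decomposition 3: common = {B, D, F}, closure = {B, C, D, E, F} → lossless.

Decomposition 1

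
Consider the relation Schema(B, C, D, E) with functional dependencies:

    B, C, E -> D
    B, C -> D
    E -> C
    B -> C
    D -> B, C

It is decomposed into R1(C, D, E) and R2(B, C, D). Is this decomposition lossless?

Yes

Common attributes: R1 ∩ R2 = {C, D}.
Closure of {C, D}: D → B, C applies, adding B. So (C, D)⁺ = {B, C, D}.
This closure contains every attribute of R2, so R1 ∩ R2 → R2. The join is lossless.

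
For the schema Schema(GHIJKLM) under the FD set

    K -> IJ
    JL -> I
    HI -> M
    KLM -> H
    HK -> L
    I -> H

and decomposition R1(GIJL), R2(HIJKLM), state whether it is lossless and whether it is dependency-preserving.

Lossless test: (IJL)⁺ = {HIJLM}, which is a superkey of neither fragment — lossy.
Dependency preservation: every FD's attributes lie within a single fragment, so each can be enforced locally — preserved.

lossy but dependency-preserving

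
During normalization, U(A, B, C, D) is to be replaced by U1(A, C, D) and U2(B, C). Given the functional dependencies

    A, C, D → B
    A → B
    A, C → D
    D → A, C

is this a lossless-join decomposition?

No

Common attributes: U1 ∩ U2 = {C}.
No dependency enlarges {C}, so (C)⁺ = {C}.
The closure contains neither all of U1 = {A, C, D} nor all of U2 = {B, C}, so the common attributes are not a superkey of either fragment. The join is lossy.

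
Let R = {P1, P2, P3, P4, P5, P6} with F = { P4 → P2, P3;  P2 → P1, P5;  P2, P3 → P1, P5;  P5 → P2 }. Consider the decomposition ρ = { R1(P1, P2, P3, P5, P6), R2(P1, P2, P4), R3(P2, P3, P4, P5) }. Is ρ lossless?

No

Chase test. Columns are P1, P2, P3, P4, P5, P6; row i has aⱼ where attribute j ∈ Ri, else bᵢⱼ.
Initial tableau (one row per fragment):
  row 1: a1 a2 a3 b14 a5 a6
  row 2: a1 a2 b23 a4 b25 b26
  row 3: b31 a2 a3 a4 a5 b36
Rows 2 and 3 agree on P4; apply P4→P2, P3 and equate their P2, P3 entries.
Rows 1 and 2 agree on P2; apply P2→P1, P5 and equate their P1, P5 entries.
Rows 1 and 3 agree on P2; apply P2→P1, P5 and equate their P1, P5 entries.
No row becomes fully distinguished — the join is lossy.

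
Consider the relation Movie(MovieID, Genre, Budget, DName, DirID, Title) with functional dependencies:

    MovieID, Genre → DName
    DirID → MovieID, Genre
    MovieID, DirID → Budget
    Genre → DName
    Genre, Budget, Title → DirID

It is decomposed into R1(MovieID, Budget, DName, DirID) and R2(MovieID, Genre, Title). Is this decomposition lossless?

No

Common attributes: R1 ∩ R2 = {MovieID}.
No dependency enlarges {MovieID}, so (MovieID)⁺ = {MovieID}.
The closure contains neither all of R1 = {MovieID, Budget, DName, DirID} nor all of R2 = {MovieID, Genre, Title}, so the common attributes are not a superkey of either fragment. The join is lossy.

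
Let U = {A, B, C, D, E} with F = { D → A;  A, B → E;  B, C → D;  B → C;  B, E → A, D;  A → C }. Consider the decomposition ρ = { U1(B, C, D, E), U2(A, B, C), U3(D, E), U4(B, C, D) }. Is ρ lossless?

Chase test. Columns are A, B, C, D, E; row i has aⱼ where attribute j ∈ Ui, else bᵢⱼ.
Initial tableau (one row per fragment):
  row 1: b11 a2 a3 a4 a5
  row 2: a1 a2 a3 b24 b25
  row 3: b31 b32 b33 a4 a5
  row 4: b41 a2 a3 a4 b45
Rows 1 and 3 agree on D; apply D→A and equate their A entries.
Rows 1 and 4 agree on D; apply D→A and equate their A entries.
Rows 1 and 4 agree on A, B; apply A, B→E and equate their E entries.
Rows 1 and 2 agree on B, C; apply B, C→D and equate their D entries.
Rows 1 and 3 agree on A; apply A→C and equate their C entries.
Rows 1 and 2 agree on D; apply D→A and equate their A entries.
Rows 1 and 2 agree on A, B; apply A, B→E and equate their E entries.
Row 1 is now all distinguished symbols — the join is lossless.

Yes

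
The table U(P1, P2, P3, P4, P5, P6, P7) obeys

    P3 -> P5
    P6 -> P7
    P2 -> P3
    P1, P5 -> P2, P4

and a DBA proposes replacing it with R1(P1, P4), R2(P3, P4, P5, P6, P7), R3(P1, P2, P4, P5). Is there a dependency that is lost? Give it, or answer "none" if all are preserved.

Check P2 → P3: no single fragment contains all of {P2, P3}, and the restricted closure of {P2} across the fragments never reaches {P3}.
P3 → P5 is preserved.
P6 → P7 is preserved.
P1, P5 → P2, P4 is preserved.

P2 -> P3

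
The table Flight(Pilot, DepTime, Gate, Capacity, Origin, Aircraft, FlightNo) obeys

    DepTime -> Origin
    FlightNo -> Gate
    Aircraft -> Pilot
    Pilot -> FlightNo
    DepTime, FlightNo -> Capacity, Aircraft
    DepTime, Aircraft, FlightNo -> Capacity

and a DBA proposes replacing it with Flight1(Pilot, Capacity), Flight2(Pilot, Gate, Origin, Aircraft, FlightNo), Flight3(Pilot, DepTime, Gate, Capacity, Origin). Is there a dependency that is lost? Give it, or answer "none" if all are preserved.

Check DepTime, FlightNo → Capacity, Aircraft: no single fragment contains all of {DepTime, Capacity, Aircraft, FlightNo}, and the restricted closure of {DepTime, FlightNo} across the fragments never reaches {Capacity, Aircraft}.
DepTime → Origin is preserved.
FlightNo → Gate is preserved.
Aircraft → Pilot is preserved.
Pilot → FlightNo is preserved.
DepTime, Aircraft, FlightNo → Capacity is preserved.

DepTime, FlightNo -> Capacity, Aircraft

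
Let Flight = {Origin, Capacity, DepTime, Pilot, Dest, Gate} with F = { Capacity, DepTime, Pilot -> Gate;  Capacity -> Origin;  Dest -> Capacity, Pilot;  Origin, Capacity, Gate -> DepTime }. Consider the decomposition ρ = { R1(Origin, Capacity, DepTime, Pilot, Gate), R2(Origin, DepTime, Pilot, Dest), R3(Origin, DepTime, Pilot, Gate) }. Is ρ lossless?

No

Chase test. Columns are Origin, Capacity, DepTime, Pilot, Dest, Gate; row i has aⱼ where attribute j ∈ Ri, else bᵢⱼ.
Initial tableau (one row per fragment):
  row 1: a1 a2 a3 a4 b15 a6
  row 2: a1 b22 a3 a4 a5 b26
  row 3: a1 b32 a3 a4 b35 a6
No row becomes fully distinguished — the join is lossy.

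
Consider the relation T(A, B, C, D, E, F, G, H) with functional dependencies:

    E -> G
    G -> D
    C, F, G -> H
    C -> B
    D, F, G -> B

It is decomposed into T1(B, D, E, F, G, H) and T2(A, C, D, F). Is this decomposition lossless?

Common attributes: T1 ∩ T2 = {D, F}.
No dependency enlarges {D, F}, so (D, F)⁺ = {D, F}.
The closure contains neither all of T1 = {B, D, E, F, G, H} nor all of T2 = {A, C, D, F}, so the common attributes are not a superkey of either fragment. The join is lossy.

No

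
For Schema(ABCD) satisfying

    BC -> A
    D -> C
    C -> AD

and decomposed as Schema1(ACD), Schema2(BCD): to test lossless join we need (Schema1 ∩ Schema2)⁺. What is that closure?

ACD

Schema1 ∩ Schema2 = {CD}.
C → AD applies, adding A
Closure: {ACD}.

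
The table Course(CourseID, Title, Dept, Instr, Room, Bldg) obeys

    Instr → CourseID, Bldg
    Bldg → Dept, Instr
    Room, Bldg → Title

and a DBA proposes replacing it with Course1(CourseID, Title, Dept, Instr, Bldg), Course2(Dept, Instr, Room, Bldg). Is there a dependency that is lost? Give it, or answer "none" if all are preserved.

Check Room, Bldg → Title: no single fragment contains all of {Title, Room, Bldg}, and the restricted closure of {Room, Bldg} across the fragments never reaches {Title}.
Instr → CourseID, Bldg is preserved.
Bldg → Dept, Instr is preserved.

Room, Bldg → Title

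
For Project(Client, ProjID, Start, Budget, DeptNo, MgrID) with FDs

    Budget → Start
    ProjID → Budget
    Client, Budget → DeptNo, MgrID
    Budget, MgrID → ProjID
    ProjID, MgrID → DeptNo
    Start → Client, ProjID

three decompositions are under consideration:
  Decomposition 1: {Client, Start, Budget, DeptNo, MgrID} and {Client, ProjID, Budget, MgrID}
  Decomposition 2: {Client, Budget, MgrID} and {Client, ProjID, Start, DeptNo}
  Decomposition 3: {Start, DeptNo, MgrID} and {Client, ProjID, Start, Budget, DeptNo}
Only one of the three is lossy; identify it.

Decomposition 2

Decomposition 1: common = {Client, Budget, MgrID}, closure = {Client, ProjID, Start, Budget, DeptNo, MgrID} → lossless.
Decomposition 2: common = {Client}, closure = {Client} → lossy.
Decomposition 3: common = {Start, DeptNo}, closure = {Client, ProjID, Start, Budget, DeptNo, MgrID} → lossless.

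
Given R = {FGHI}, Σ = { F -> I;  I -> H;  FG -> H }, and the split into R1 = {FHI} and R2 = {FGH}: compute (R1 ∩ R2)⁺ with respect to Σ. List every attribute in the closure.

FHI

R1 ∩ R2 = {FH}.
F → I applies, adding I
Closure: {FHI}.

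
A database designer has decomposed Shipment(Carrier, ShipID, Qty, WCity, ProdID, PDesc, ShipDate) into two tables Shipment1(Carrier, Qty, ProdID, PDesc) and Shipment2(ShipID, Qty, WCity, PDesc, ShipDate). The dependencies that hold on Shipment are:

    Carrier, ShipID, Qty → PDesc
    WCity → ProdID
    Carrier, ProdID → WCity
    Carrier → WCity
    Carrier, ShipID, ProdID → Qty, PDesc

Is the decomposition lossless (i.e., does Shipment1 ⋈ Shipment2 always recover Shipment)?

Common attributes: Shipment1 ∩ Shipment2 = {Qty, PDesc}.
No dependency enlarges {Qty, PDesc}, so (Qty, PDesc)⁺ = {Qty, PDesc}.
The closure contains neither all of Shipment1 = {Carrier, Qty, ProdID, PDesc} nor all of Shipment2 = {ShipID, Qty, WCity, PDesc, ShipDate}, so the common attributes are not a superkey of either fragment. The join is lossy.

No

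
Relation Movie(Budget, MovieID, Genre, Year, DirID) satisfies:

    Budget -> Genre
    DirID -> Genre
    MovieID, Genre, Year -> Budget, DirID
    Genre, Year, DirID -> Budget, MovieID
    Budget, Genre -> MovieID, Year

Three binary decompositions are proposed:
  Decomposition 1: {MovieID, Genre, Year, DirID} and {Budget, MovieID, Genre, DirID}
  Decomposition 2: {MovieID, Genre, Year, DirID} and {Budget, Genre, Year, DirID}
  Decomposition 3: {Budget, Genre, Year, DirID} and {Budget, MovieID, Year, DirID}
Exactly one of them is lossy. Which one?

Decomposition 1

Decomposition 1: common = {MovieID, Genre, DirID}, closure = {MovieID, Genre, DirID} → lossy.
Decomposition 2: common = {Genre, Year, DirID}, closure = {Budget, MovieID, Genre, Year, DirID} → lossless.
Decomposition 3: common = {Budget, Year, DirID}, closure = {Budget, MovieID, Genre, Year, DirID} → lossless.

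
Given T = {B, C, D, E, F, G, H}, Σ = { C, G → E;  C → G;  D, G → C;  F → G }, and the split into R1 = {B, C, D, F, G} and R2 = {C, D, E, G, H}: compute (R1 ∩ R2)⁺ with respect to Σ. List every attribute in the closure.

R1 ∩ R2 = {C, D, G}.
C, G → E applies, adding E
Closure: {C, D, E, G}.

C, D, E, G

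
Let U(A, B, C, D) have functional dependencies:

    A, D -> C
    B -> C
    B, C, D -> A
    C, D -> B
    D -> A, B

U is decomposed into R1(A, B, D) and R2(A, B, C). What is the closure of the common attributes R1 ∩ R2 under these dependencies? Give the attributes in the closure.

A, B, C

R1 ∩ R2 = {A, B}.
B → C applies, adding C
Closure: {A, B, C}.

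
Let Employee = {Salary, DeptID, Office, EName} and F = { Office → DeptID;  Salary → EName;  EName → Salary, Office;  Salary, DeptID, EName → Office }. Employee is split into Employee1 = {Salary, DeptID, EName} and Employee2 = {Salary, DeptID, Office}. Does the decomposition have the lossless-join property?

Common attributes: Employee1 ∩ Employee2 = {Salary, DeptID}.
Closure of {Salary, DeptID}: Salary → EName applies, adding EName; EName → Salary, Office applies, adding Office. So (Salary, DeptID)⁺ = {Salary, DeptID, Office, EName}.
This closure contains every attribute of Employee1, so Employee1 ∩ Employee2 → Employee1. The join is lossless.

Yes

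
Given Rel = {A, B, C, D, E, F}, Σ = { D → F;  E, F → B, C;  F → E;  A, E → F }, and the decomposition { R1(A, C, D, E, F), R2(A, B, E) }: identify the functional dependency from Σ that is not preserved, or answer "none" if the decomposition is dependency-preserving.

Check E, F → B, C: no single fragment contains all of {B, C, E, F}, and the restricted closure of {E, F} across the fragments never reaches {B, C}.
D → F is preserved.
F → E is preserved.
A, E → F is preserved.

E, F → B, C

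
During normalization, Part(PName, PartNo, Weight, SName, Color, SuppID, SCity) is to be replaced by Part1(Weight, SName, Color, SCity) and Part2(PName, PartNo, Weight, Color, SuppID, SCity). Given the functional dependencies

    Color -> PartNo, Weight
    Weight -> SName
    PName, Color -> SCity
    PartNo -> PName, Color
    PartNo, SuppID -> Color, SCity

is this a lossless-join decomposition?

Yes

Common attributes: Part1 ∩ Part2 = {Weight, Color, SCity}.
Closure of {Weight, Color, SCity}: Color → PartNo, Weight applies, adding PartNo; Weight → SName applies, adding SName; PartNo → PName, Color applies, adding PName. So (Weight, Color, SCity)⁺ = {PName, PartNo, Weight, SName, Color, SCity}.
This closure contains every attribute of Part1, so Part1 ∩ Part2 → Part1. The join is lossless.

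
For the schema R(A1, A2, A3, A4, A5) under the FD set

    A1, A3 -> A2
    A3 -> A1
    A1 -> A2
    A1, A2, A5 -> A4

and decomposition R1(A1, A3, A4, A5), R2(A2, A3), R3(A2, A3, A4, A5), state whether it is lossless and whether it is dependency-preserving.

Lossless test (chase): Rows 1 and 2 agree on A3; apply A3→A1 and equate their A1 entries. Rows 1 and 3 agree on A3; apply A3→A1 and equate their A1 entries. Rows 1 and 2 agree on A1; apply A1→A2 and equate their A2 entries. Row 1 is now all distinguished symbols — the join is lossless.
Dependency preservation: the restricted closure of {A1} across the fragments never reaches {A2}, so A1 → A2 cannot be enforced without a join — not preserved.

lossless but not dependency-preserving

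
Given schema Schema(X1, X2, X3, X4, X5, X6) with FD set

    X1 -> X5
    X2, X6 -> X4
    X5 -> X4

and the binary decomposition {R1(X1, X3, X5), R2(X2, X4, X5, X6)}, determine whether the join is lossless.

Common attributes: R1 ∩ R2 = {X5}.
Closure of {X5}: X5 → X4 applies, adding X4. So (X5)⁺ = {X4, X5}.
The closure contains neither all of R1 = {X1, X3, X5} nor all of R2 = {X2, X4, X5, X6}, so the common attributes are not a superkey of either fragment. The join is lossy.

No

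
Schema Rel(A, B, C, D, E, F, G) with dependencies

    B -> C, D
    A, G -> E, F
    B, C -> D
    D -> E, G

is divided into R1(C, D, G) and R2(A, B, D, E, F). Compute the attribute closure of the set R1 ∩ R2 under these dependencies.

D, E, G

R1 ∩ R2 = {D}.
D → E, G applies, adding E, G
Closure: {D, E, G}.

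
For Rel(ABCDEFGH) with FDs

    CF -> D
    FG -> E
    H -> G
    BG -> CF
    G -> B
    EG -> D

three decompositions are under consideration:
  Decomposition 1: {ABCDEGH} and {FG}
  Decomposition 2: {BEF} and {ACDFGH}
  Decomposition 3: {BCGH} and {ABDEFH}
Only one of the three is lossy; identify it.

Decomposition 2

Decomposition 1: common = {G}, closure = {BCDEFG} → lossless.
Decomposition 2: common = {F}, closure = {F} → lossy.
Decomposition 3: common = {BH}, closure = {BCDEFGH} → lossless.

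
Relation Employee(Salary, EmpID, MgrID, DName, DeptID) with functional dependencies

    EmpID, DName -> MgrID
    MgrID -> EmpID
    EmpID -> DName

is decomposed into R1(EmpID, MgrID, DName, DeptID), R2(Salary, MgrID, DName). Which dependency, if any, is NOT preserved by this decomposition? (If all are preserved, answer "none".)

none

EmpID, DName → MgrID lies within R1.
MgrID → EmpID lies within R1.
EmpID → DName lies within R1.
Every dependency is enforceable on the fragments, so the decomposition is dependency-preserving.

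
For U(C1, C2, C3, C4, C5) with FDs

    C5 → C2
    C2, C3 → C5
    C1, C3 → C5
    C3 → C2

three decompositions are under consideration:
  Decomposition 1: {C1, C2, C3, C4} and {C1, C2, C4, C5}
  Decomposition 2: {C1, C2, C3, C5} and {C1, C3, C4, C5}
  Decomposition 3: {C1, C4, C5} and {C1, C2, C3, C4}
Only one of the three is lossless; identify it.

Decomposition 1: common = {C1, C2, C4}, closure = {C1, C2, C4} → lossy.
Decomposition 2: common = {C1, C3, C5}, closure = {C1, C2, C3, C5} → lossless.
Decomposition 3: common = {C1, C4}, closure = {C1, C4} → lossy.

Decomposition 2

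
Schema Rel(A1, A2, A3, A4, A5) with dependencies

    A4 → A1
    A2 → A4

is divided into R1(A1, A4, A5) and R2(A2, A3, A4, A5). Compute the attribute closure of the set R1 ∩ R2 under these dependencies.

R1 ∩ R2 = {A4, A5}.
A4 → A1 applies, adding A1
Closure: {A1, A4, A5}.

A1, A4, A5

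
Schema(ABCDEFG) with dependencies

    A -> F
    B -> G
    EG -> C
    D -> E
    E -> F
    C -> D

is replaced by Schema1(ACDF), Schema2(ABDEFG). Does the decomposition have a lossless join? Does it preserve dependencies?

Lossless test: (ADF)⁺ = {ADEF}, which is a superkey of neither fragment — lossy.
Dependency preservation: the restricted closure of {EG} across the fragments never reaches {C}, so EG → C cannot be enforced without a join — not preserved.

lossy and not dependency-preserving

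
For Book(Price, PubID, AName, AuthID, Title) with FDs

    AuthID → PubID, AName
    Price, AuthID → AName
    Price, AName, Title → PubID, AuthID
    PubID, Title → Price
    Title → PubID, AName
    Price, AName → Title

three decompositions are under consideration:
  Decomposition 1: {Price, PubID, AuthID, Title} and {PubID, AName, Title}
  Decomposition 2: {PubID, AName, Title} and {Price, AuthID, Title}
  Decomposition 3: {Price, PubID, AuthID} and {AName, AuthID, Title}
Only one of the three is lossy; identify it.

Decomposition 3

Decomposition 1: common = {PubID, Title}, closure = {Price, PubID, AName, AuthID, Title} → lossless.
Decomposition 2: common = {Title}, closure = {Price, PubID, AName, AuthID, Title} → lossless.
Decomposition 3: common = {AuthID}, closure = {PubID, AName, AuthID} → lossy.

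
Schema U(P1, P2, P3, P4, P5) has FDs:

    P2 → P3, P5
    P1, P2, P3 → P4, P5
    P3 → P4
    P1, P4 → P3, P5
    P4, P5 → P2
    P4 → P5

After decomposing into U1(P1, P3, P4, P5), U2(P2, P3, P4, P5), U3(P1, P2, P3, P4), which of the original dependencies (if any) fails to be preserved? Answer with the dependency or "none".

P2 → P3, P5 lies within U2.
P1, P2, P3 → P4, P5: restricted closure across fragments reaches P4, P5.
P3 → P4 lies within U1.
P1, P4 → P3, P5 lies within U1.
P4, P5 → P2 lies within U2.
P4 → P5 lies within U1.
Every dependency is enforceable on the fragments, so the decomposition is dependency-preserving.

none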